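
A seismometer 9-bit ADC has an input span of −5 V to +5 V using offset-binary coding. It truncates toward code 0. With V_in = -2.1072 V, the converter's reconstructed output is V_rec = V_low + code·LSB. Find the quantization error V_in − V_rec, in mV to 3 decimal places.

One LSB is 10 V / 512 = 19.531 mV.
(V_in − V_low)/LSB = (-2.1072 − (−5))/0.0195312 = 148.1114 → code 148 (floor).
Code 148 maps back to (−5) + 148×0.0195312 V = -2.109375 V.
Error = -2.1072 − (−2.109375) = 0.002175 V = 2.175 mV.

2.175 mV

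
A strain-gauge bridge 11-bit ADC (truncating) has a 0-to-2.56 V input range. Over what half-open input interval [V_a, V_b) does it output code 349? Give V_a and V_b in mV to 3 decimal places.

LSB = 2.56/2^11 = 1.250 mV.
V_a = V_low + 349·LSB = 0.43625 V; V_b = V_low + 350·LSB = 0.4375 V.

[436.250 mV, 437.500 mV)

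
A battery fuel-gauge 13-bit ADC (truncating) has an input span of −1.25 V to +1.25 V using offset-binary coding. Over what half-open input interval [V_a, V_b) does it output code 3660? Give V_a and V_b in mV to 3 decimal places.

[-133.057 mV, -132.751 mV)

LSB = 2.5/2^13 = 305.18 µV.
V_a = V_low + 3660·LSB = -0.133057 V; V_b = V_low + 3661·LSB = -0.132751 V.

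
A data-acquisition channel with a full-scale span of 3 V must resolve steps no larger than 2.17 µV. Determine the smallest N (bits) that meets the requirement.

Number of steps required ≥ 3 V / 2.17 µV = 1382488.48.
Need 2^N ≥ 1382488.48; 2^20 = 1048576, 2^21 = 2097152.
Minimum N = 21.

21 bits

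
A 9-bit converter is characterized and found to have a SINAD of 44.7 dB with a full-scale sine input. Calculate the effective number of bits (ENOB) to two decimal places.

ENOB = (SINAD − 1.76) / 6.02 = (44.7 − 1.76)/6.02 = 7.133.

7.13 bits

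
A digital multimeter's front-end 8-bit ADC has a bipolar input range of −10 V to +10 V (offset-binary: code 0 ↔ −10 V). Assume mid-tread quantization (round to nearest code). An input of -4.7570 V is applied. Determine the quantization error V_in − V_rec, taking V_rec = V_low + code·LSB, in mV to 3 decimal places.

One LSB is 20 V / 256 = 78.125 mV.
(-4.7570 − (−10))/0.078125 = 67.1104; round gives code 67.
V_rec = (−10) + 67·0.078125 = -4.765625 V.
Difference: 0.008625 V → 8.625 mV.

8.625 mV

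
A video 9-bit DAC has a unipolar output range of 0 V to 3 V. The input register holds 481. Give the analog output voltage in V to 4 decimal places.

2.8184 V

LSB = 3 V / 2^9 = 5.859 mV.
V_out = 0 + 481 × 0.00585938 V = 2.81836 V.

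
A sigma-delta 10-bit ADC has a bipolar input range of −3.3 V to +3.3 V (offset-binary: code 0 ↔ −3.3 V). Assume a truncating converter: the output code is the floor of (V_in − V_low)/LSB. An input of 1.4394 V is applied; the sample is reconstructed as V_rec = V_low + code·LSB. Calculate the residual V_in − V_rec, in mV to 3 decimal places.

Step size: 6.6 V ÷ 2^10 = 6.445 mV.
(1.4394 − (−3.3))/0.00644531 = 735.3251; ⌊·⌋ gives code 735.
Reconstructed: 1.4373047 V.
Difference: 0.00209531 V → 2.095 mV.

2.095 mV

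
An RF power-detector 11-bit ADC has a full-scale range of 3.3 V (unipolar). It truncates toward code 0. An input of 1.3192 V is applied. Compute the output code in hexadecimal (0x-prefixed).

code 0x332 (decimal 818)

Full-scale span = 3.3 V; LSB = 3.3/2^11 = 1.611 mV.
Input sits at 818.704 steps above V_low.
So the output code is 818.
In hexadecimal (0x-prefixed): 0x332.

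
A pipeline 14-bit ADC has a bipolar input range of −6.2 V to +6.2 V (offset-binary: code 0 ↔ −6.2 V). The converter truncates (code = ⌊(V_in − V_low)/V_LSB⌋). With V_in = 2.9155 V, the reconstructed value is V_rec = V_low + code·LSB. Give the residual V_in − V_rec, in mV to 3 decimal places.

0.168 mV

Step size: 12.4 V ÷ 2^14 = 0.757 mV.
(V_in − V_low)/LSB = (2.9155 − (−6.2))/0.000756836 = 12044.2219 → code 12044 (floor).
Reconstructed: 2.915332 V.
Error = 2.9155 − 2.915332 = 0.000167969 V = 0.168 mV.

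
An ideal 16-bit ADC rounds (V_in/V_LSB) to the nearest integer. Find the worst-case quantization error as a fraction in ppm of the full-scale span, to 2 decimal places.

Rounding → worst-case error = ½ LSB = V_FS/2^17, so 1e+06/131072 = 7.62939 ppm of full scale.

7.63 ppm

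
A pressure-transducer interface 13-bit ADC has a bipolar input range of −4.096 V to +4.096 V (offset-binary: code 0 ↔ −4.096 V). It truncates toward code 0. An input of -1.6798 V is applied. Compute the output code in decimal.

LSB = 8.192 V / 8192 = 1.000 mV.
(-1.6798 − (−4.096)) / 0.001 = 2416.200 LSBs.
Floor → code 2416.

code 2416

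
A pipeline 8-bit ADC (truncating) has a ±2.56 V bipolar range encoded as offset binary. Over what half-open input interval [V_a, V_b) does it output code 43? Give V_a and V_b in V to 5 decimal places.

LSB = 5.12/2^8 = 20.000 mV.
V_a = V_low + 43·LSB = -1.7 V; V_b = V_low + 44·LSB = -1.68 V.

[-1.70000 V, -1.68000 V)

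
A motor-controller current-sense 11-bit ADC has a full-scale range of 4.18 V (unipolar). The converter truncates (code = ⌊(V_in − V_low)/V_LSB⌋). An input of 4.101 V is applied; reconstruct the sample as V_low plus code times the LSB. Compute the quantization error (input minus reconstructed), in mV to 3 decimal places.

Step size: 4.18 V ÷ 2^11 = 2.041 mV.
(4.101 − 0)/0.00204102 = 2009.2938; ⌊·⌋ gives code 2009.
Code 2009 maps back to 0 + 2009×0.00204102 V = 4.1004004 V.
V_in − V_rec = 0.000599609 V = 0.600 mV.

0.600 mV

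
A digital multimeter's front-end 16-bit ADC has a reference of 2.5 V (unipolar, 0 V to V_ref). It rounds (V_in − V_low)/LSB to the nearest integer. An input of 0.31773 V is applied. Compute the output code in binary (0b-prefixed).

Full-scale span = 2.5 V; LSB = 2.5/2^16 = 38.15 µV.
(V_in − V_low)/LSB = (0.31773 − 0) / 3.8147e-05 = 8329.101.
Round → code 8329.
In binary (0b-prefixed): 0b10000010001001.

code 0b10000010001001 (decimal 8329)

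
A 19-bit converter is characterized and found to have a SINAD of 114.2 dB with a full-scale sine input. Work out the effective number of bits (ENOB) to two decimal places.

ENOB = (SINAD − 1.76) / 6.02 = (114.2 − 1.76)/6.02 = 18.678.

18.68 bits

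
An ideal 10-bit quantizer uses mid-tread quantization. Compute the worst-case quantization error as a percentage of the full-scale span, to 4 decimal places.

Rounding → worst-case error = ½ LSB = V_FS/2^11, so 100/2048 = 0.0488281 % of full scale.

0.0488 %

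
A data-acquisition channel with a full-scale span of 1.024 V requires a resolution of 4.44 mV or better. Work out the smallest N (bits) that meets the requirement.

8 bits

Number of steps required ≥ 1.024 V / 4.44 mV = 230.63.
Need 2^N ≥ 230.63; 2^7 = 128, 2^8 = 256.
Minimum N = 8.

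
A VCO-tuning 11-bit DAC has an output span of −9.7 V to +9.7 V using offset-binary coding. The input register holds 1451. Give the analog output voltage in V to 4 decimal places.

LSB = 19.4 V / 2^11 = 9.473 mV.
V_out = (−9.7) + 1451 × 0.00947266 V = 4.04482 V.

4.0448 V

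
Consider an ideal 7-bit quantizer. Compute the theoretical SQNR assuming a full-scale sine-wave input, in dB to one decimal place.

43.9 dB

SNR ≈ 6.02·N + 1.76 dB = 6.02·7 + 1.76 = 43.90 dB.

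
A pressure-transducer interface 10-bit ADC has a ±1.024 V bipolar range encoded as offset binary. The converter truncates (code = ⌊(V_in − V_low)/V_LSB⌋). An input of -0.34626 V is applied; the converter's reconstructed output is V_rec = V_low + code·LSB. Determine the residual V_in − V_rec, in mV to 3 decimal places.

1.740 mV

One LSB is 2.048 V / 1024 = 2.000 mV.
(V_in − V_low)/LSB = (-0.34626 − (−1.024))/0.002 = 338.8700 → code 338 (floor).
Reconstructed: -0.348 V.
Difference: 0.00174 V → 1.740 mV.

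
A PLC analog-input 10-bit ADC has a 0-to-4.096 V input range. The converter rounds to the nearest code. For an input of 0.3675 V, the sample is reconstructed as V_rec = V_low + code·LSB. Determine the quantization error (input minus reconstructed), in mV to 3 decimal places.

-0.500 mV

Step size: 4.096 V ÷ 2^10 = 4.000 mV.
(V_in − V_low)/LSB = (0.3675 − 0)/0.004 = 91.8750 → code 92 (round).
V_rec = 0 + 92·0.004 = 0.368 V.
Difference: -0.0005 V → -0.500 mV.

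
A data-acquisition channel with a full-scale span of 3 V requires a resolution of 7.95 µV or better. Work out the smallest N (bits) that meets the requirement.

19 bits

Number of steps required ≥ 3 V / 7.95 µV = 377358.49.
Need 2^N ≥ 377358.49; 2^18 = 262144, 2^19 = 524288.
Minimum N = 19.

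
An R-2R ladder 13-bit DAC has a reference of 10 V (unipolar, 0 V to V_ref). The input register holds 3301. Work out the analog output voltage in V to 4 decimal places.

4.0295 V

LSB = 10 V / 2^13 = 1.221 mV.
V_out = 0 + 3301 × 0.0012207 V = 4.02954 V.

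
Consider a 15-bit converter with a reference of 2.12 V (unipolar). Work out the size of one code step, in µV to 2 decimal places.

Full-scale span = 2.12 V.
LSB = 2.12 / 2^15 = 2.12 / 32768 = 6.46973e-05 V = 64.70 µV.

64.70 µV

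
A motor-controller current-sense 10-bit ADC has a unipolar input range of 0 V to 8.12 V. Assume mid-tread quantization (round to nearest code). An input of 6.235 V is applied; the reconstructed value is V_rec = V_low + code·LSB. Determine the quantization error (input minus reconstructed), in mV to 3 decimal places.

2.266 mV

Step size: 8.12 V ÷ 2^10 = 7.930 mV.
(V_in − V_low)/LSB = (6.235 − 0)/0.00792969 = 786.2857 → code 786 (round).
Code 786 maps back to 0 + 786×0.00792969 V = 6.2327344 V.
Difference: 0.00226562 V → 2.266 mV.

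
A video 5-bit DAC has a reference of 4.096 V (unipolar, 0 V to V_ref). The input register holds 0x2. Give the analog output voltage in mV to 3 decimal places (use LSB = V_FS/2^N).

256.000 mV

LSB = 4.096 V / 2^5 = 128.000 mV.
Code 0x2 = 2 decimal.
V_out = 0 + 2 × 0.128 V = 0.256 V.
= 256.000 mV.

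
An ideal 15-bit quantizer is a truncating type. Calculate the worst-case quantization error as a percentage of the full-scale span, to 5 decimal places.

0.00305 %

Truncating → worst-case error = 1 LSB = V_FS/2^15, so 100/32768 = 0.00305176 % of full scale.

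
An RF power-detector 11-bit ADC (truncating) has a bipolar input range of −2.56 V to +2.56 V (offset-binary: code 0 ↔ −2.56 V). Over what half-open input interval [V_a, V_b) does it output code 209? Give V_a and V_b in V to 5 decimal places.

[-2.03750 V, -2.03500 V)

LSB = 5.12/2^11 = 2.500 mV.
V_a = V_low + 209·LSB = -2.0375 V; V_b = V_low + 210·LSB = -2.035 V.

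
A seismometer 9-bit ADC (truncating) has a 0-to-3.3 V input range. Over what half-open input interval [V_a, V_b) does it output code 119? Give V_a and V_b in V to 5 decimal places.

LSB = 3.3/2^9 = 6.445 mV.
V_a = V_low + 119·LSB = 0.766992 V; V_b = V_low + 120·LSB = 0.773438 V.

[0.76699 V, 0.77344 V)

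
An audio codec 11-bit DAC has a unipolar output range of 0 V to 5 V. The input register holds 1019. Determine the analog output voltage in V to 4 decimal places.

2.4878 V

LSB = 5 V / 2^11 = 2.441 mV.
V_out = 0 + 1019 × 0.00244141 V = 2.48779 V.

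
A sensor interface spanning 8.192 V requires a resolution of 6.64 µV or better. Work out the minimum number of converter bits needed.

21 bits

Number of steps required ≥ 8.192 V / 6.64 µV = 1233734.94.
Need 2^N ≥ 1233734.94; 2^20 = 1048576, 2^21 = 2097152.
Minimum N = 21.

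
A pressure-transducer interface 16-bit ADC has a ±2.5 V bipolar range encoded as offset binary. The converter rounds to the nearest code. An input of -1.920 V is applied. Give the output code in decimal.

code 7602

Full-scale span = 5 V; LSB = 5/2^16 = 76.29 µV.
Input sits at 7602.176 steps above V_low.
So the output code is 7602.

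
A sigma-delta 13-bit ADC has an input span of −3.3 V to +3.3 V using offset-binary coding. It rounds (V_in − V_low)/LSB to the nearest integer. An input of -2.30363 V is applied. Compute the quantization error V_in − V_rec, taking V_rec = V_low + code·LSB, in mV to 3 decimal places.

One LSB is 6.6 V / 8192 = 0.806 mV.
(-2.30363 − (−3.3))/0.000805664 = 1236.7065; round gives code 1237.
Reconstructed: -2.3033936 V.
Difference: -0.000236445 V → -0.236 mV.

-0.236 mV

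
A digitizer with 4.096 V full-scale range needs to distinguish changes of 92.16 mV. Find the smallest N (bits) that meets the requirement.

Number of steps required ≥ 4.096 V / 92.16 mV = 44.44.
Need 2^N ≥ 44.44; 2^5 = 32, 2^6 = 64.
Minimum N = 6.

6 bits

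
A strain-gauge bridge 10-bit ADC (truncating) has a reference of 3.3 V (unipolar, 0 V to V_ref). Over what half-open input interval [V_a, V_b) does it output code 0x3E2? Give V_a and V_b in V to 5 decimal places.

[3.20332 V, 3.20654 V)

LSB = 3.3/2^10 = 3.223 mV.
Code 0x3E2 = 994 decimal.
V_a = V_low + 994·LSB = 3.20332 V; V_b = V_low + 995·LSB = 3.20654 V.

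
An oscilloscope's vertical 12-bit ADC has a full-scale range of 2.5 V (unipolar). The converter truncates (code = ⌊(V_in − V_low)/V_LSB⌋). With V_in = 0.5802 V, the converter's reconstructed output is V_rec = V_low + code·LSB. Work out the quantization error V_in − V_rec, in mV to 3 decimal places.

Step size: 2.5 V ÷ 2^12 = 0.610 mV.
(V_in − V_low)/LSB = (0.5802 − 0)/0.000610352 = 950.5997 → code 950 (floor).
Reconstructed: 0.57983398 V.
Difference: 0.000366016 V → 0.366 mV.

0.366 mV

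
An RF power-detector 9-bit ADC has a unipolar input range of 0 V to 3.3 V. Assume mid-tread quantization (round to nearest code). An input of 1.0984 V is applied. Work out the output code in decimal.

code 170

Full-scale span = 3.3 V; LSB = 3.3/2^9 = 6.445 mV.
(V_in − V_low)/LSB = (1.0984 − 0) / 0.00644531 = 170.418.
round(170.418) = 170.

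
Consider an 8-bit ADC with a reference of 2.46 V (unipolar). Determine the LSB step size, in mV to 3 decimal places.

9.609 mV

Full-scale span = 2.46 V.
LSB = 2.46 / 2^8 = 2.46 / 256 = 0.00960937 V = 9.609 mV.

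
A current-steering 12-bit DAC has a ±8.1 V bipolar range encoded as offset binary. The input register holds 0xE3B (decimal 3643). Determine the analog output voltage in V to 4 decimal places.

6.3083 V

LSB = 16.2 V / 2^12 = 3.955 mV.
Code 0xE3B = 3643 decimal.
V_out = (−8.1) + 3643 × 0.00395508 V = 6.30835 V.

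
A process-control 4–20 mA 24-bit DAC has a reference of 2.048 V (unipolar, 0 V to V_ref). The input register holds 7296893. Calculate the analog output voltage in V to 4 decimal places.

0.8907 V

LSB = 2.048 V / 2^24 = 0.12 µV.
V_out = 0 + 7296893 × 1.2207e-07 V = 0.890734 V.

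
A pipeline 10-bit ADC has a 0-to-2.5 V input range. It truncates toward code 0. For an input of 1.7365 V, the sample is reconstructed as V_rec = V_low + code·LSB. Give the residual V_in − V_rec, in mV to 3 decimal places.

LSB = 2.5/2^10 = 2.441 mV.
(V_in − V_low)/LSB = (1.7365 − 0)/0.00244141 = 711.2704 → code 711 (floor).
Reconstructed: 1.7358398 V.
V_in − V_rec = 0.000660156 V = 0.660 mV.

0.660 mV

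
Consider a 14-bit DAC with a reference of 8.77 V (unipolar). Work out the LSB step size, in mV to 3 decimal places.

Full-scale span = 8.77 V.
LSB = 8.77 / 2^14 = 8.77 / 16384 = 0.000535278 V = 0.535 mV.

0.535 mV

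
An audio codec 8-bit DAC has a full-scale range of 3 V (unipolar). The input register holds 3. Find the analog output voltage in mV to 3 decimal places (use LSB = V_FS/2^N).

LSB = 3 V / 2^8 = 11.719 mV.
V_out = 0 + 3 × 0.0117188 V = 0.0351562 V.
= 35.156 mV.

35.156 mV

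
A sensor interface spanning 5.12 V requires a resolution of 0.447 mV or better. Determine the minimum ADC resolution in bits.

14 bits

Number of steps required ≥ 5.12 V / 0.447 mV = 11454.14.
Need 2^N ≥ 11454.14; 2^13 = 8192, 2^14 = 16384.
Minimum N = 14.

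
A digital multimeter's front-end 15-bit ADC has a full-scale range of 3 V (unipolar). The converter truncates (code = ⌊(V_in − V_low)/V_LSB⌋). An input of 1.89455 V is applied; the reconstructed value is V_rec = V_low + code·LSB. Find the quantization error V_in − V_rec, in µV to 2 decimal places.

49.27 µV

One LSB is 3 V / 32768 = 91.55 µV.
Scaled input = 20693.5381 LSBs, so code = 20693.
Code 20693 maps back to 0 + 20693×9.15527e-05 V = 1.8945007 V.
Difference: 4.92676e-05 V → 49.27 µV.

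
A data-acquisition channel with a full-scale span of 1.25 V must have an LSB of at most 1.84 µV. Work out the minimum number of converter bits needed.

20 bits

Number of steps required ≥ 1.25 V / 1.84 µV = 679347.83.
Need 2^N ≥ 679347.83; 2^19 = 524288, 2^20 = 1048576.
Minimum N = 20.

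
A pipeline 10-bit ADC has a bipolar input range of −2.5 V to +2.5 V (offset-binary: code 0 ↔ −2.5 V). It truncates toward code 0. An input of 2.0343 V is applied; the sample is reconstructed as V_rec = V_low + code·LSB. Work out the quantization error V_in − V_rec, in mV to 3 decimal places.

3.050 mV

Step size: 5 V ÷ 2^10 = 4.883 mV.
(2.0343 − (−2.5))/0.00488281 = 928.6246; ⌊·⌋ gives code 928.
Code 928 maps back to (−2.5) + 928×0.00488281 V = 2.03125 V.
V_in − V_rec = 0.00305 V = 3.050 mV.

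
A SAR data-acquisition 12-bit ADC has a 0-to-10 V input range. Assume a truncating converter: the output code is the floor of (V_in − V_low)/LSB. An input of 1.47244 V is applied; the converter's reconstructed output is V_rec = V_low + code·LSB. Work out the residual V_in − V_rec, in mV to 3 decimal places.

0.272 mV

Step size: 10 V ÷ 2^12 = 2.441 mV.
(1.47244 − 0)/0.00244141 = 603.1114; ⌊·⌋ gives code 603.
Reconstructed: 1.472168 V.
Error = 1.47244 − 1.472168 = 0.000272031 V = 0.272 mV.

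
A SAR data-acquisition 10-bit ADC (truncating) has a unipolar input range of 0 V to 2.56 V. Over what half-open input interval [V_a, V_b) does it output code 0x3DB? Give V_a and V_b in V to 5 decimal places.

[2.46750 V, 2.47000 V)

LSB = 2.56/2^10 = 2.500 mV.
Code 0x3DB = 987 decimal.
V_a = V_low + 987·LSB = 2.4675 V; V_b = V_low + 988·LSB = 2.47 V.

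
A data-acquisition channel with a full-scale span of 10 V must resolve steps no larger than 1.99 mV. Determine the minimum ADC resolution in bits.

13 bits

Number of steps required ≥ 10 V / 1.99 mV = 5025.13.
Need 2^N ≥ 5025.13; 2^12 = 4096, 2^13 = 8192.
Minimum N = 13.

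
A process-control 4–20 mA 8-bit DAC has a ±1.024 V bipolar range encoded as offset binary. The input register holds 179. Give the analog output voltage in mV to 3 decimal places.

LSB = 2.048 V / 2^8 = 8.000 mV.
V_out = (−1.024) + 179 × 0.008 V = 0.408 V.
= 408.000 mV.

408.000 mV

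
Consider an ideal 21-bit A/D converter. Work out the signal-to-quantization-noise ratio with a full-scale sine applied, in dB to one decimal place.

SNR ≈ 6.02·N + 1.76 dB = 6.02·21 + 1.76 = 128.18 dB.

128.2 dB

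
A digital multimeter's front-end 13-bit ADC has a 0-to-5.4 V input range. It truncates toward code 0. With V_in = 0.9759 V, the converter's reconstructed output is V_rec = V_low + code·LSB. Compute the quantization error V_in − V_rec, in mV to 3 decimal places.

LSB = 5.4/2^13 = 0.659 mV.
(V_in − V_low)/LSB = (0.9759 − 0)/0.00065918 = 1480.4764 → code 1480 (floor).
Code 1480 maps back to 0 + 1480×0.00065918 V = 0.97558594 V.
Error = 0.9759 − 0.97558594 = 0.000314062 V = 0.314 mV.

0.314 mV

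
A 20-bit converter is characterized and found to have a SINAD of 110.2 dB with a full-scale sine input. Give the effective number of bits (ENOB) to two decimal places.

ENOB = (SINAD − 1.76) / 6.02 = (110.2 − 1.76)/6.02 = 18.013.

18.01 bits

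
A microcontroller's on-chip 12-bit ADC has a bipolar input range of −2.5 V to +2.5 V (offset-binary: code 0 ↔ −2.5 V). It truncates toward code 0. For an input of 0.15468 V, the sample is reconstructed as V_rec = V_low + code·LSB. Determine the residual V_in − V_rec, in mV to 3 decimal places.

LSB = 5/2^12 = 1.221 mV.
(0.15468 − (−2.5))/0.0012207 = 2174.7139; ⌊·⌋ gives code 2174.
Code 2174 maps back to (−2.5) + 2174×0.0012207 V = 0.15380859 V.
Difference: 0.000871406 V → 0.871 mV.

0.871 mV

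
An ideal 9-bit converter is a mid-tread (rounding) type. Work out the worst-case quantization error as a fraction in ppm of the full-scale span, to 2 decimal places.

976.56 ppm

Rounding → worst-case error = ½ LSB = V_FS/2^10, so 1e+06/1024 = 976.562 ppm of full scale.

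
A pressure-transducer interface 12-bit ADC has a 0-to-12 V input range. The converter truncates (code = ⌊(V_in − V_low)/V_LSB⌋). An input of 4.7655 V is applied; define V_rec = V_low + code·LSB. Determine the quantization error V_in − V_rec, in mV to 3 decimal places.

1.828 mV

Step size: 12 V ÷ 2^12 = 2.930 mV.
(V_in − V_low)/LSB = (4.7655 − 0)/0.00292969 = 1626.6240 → code 1626 (floor).
V_rec = 0 + 1626·0.00292969 = 4.7636719 V.
Difference: 0.00182813 V → 1.828 mV.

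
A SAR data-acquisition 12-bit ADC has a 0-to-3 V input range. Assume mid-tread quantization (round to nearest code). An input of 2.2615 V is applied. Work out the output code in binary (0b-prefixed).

code 0b110000010000 (decimal 3088)

With 4096 levels over 3 V, one step is 0.732 mV.
(2.2615 − 0) / 0.000732422 = 3087.701 LSBs.
So the output code is 3088.
In binary (0b-prefixed): 0b110000010000.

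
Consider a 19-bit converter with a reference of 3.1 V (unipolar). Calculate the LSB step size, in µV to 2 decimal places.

5.91 µV

Full-scale span = 3.1 V.
LSB = 3.1 / 2^19 = 3.1 / 524288 = 5.91278e-06 V = 5.91 µV.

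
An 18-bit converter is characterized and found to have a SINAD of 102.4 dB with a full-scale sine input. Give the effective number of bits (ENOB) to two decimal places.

16.72 bits

ENOB = (SINAD − 1.76) / 6.02 = (102.4 − 1.76)/6.02 = 16.718.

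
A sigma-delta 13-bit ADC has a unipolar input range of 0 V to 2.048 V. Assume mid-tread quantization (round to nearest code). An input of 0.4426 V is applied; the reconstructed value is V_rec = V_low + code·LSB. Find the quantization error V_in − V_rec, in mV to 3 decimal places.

0.100 mV

LSB = 2.048/2^13 = 250.00 µV.
(V_in − V_low)/LSB = (0.4426 − 0)/0.00025 = 1770.4000 → code 1770 (round).
V_rec = 0 + 1770·0.00025 = 0.4425 V.
V_in − V_rec = 0.0001 V = 0.100 mV.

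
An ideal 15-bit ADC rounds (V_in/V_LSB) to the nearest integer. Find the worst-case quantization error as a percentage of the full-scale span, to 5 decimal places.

Rounding → worst-case error = ½ LSB = V_FS/2^16, so 100/65536 = 0.00152588 % of full scale.

0.00153 %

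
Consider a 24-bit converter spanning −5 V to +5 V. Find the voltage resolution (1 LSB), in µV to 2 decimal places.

Full-scale span = 10 V.
LSB = 10 / 2^24 = 10 / 16777216 = 5.96046e-07 V = 0.60 µV.

0.60 µV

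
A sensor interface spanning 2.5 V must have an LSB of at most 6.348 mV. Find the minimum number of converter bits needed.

Number of steps required ≥ 2.5 V / 6.348 mV = 393.82.
Need 2^N ≥ 393.82; 2^8 = 256, 2^9 = 512.
Minimum N = 9.

9 bits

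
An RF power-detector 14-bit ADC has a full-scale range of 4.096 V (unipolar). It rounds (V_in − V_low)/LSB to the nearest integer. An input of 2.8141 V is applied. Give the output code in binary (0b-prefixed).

code 0b10101111111000 (decimal 11256)

Full-scale span = 4.096 V; LSB = 4.096/2^14 = 250.00 µV.
Input sits at 11256.400 steps above V_low.
round(11256.400) = 11256.
In binary (0b-prefixed): 0b10101111111000.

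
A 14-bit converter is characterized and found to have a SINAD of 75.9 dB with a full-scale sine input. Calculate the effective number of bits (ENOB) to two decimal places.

ENOB = (SINAD − 1.76) / 6.02 = (75.9 − 1.76)/6.02 = 12.316.

12.32 bits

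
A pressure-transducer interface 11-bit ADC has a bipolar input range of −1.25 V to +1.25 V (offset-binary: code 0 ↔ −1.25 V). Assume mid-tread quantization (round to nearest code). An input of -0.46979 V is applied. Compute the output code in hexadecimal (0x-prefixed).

code 0x27F (decimal 639)

With 2048 levels over 2.5 V, one step is 1.221 mV.
(V_in − V_low)/LSB = (-0.46979 − (−1.25)) / 0.0012207 = 639.148.
So the output code is 639.
In hexadecimal (0x-prefixed): 0x27F.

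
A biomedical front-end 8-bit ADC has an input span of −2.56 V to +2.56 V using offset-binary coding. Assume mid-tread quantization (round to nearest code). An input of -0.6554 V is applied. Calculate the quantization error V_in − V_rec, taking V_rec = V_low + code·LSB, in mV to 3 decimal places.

4.600 mV

Step size: 5.12 V ÷ 2^8 = 20.000 mV.
Scaled input = 95.2300 LSBs, so code = 95.
Reconstructed: -0.66 V.
Difference: 0.0046 V → 4.600 mV.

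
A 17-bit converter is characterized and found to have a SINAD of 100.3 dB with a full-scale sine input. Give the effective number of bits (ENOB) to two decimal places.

16.37 bits

ENOB = (SINAD − 1.76) / 6.02 = (100.3 − 1.76)/6.02 = 16.369.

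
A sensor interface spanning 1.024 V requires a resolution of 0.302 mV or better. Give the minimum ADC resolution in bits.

Number of steps required ≥ 1.024 V / 0.302 mV = 3390.73.
Need 2^N ≥ 3390.73; 2^11 = 2048, 2^12 = 4096.
Minimum N = 12.

12 bits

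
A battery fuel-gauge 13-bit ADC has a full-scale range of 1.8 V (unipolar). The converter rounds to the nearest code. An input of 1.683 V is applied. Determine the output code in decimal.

code 7660

With 8192 levels over 1.8 V, one step is 219.73 µV.
(1.683 − 0) / 0.000219727 = 7659.520 LSBs.
Round → code 7660.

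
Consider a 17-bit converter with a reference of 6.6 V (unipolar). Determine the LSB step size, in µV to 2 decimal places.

50.35 µV

Full-scale span = 6.6 V.
LSB = 6.6 / 2^17 = 6.6 / 131072 = 5.0354e-05 V = 50.35 µV.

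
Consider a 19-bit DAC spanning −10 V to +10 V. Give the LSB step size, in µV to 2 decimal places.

Full-scale span = 20 V.
LSB = 20 / 2^19 = 20 / 524288 = 3.8147e-05 V = 38.15 µV.

38.15 µV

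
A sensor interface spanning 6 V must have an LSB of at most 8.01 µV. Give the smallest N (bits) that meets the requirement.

Number of steps required ≥ 6 V / 8.01 µV = 749063.67.
Need 2^N ≥ 749063.67; 2^19 = 524288, 2^20 = 1048576.
Minimum N = 20.

20 bits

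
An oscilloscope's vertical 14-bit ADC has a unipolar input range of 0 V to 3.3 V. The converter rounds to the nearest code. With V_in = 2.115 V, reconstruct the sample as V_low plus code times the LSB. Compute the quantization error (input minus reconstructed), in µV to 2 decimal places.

-69.58 µV

LSB = 3.3/2^14 = 201.42 µV.
(V_in − V_low)/LSB = (2.115 − 0)/0.000201416 = 10500.6545 → code 10501 (round).
Code 10501 maps back to 0 + 10501×0.000201416 V = 2.1150696 V.
V_in − V_rec = -6.95801e-05 V = -69.58 µV.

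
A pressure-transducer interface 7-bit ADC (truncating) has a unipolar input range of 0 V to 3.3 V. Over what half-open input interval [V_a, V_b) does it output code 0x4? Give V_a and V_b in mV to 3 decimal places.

[103.125 mV, 128.906 mV)

LSB = 3.3/2^7 = 25.781 mV.
Code 0x4 = 4 decimal.
V_a = V_low + 4·LSB = 0.103125 V; V_b = V_low + 5·LSB = 0.128906 V.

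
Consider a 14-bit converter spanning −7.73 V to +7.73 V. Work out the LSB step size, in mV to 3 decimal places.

Full-scale span = 15.46 V.
LSB = 15.46 / 2^14 = 15.46 / 16384 = 0.000943604 V = 0.944 mV.

0.944 mV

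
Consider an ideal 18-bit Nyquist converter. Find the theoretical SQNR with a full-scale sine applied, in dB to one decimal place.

110.1 dB

SNR ≈ 6.02·N + 1.76 dB = 6.02·18 + 1.76 = 110.12 dB.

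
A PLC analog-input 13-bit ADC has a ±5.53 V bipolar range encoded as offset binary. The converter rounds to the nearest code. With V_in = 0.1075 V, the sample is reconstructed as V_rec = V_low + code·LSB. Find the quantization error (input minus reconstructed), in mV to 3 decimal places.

LSB = 11.06/2^13 = 1.350 mV.
(0.1075 − (−5.53))/0.0013501 = 4175.6239; round gives code 4176.
Reconstructed: 0.10800781 V.
Error = 0.1075 − 0.10800781 = -0.000507813 V = -0.508 mV.

-0.508 mV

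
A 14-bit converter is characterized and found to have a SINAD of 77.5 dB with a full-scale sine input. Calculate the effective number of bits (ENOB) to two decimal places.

12.58 bits

ENOB = (SINAD − 1.76) / 6.02 = (77.5 − 1.76)/6.02 = 12.581.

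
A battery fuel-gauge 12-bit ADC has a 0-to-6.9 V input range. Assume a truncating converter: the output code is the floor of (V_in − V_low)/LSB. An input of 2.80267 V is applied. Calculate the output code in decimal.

LSB = 6.9 V / 4096 = 1.685 mV.
(2.80267 − 0) / 0.00168457 = 1663.730 LSBs.
Floor → code 1663.

code 1663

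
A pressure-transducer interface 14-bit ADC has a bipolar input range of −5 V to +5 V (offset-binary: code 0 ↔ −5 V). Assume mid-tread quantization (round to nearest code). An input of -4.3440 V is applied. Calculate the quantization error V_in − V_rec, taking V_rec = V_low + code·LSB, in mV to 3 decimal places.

-0.128 mV

Step size: 10 V ÷ 2^14 = 0.610 mV.
(V_in − V_low)/LSB = (-4.3440 − (−5))/0.000610352 = 1074.7904 → code 1075 (round).
V_rec = (−5) + 1075·0.000610352 = -4.3438721 V.
V_in − V_rec = -0.00012793 V = -0.128 mV.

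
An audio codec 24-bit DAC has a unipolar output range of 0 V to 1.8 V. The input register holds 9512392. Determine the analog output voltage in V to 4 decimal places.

LSB = 1.8 V / 2^24 = 0.11 µV.
V_out = 0 + 9512392 × 1.07288e-07 V = 1.02057 V.

1.0206 V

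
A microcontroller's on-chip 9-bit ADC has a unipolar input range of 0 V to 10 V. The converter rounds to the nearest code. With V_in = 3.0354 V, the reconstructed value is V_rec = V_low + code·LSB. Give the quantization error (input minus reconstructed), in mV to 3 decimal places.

8.056 mV

One LSB is 10 V / 512 = 19.531 mV.
(V_in − V_low)/LSB = (3.0354 − 0)/0.0195312 = 155.4125 → code 155 (round).
V_rec = 0 + 155·0.0195312 = 3.0273438 V.
V_in − V_rec = 0.00805625 V = 8.056 mV.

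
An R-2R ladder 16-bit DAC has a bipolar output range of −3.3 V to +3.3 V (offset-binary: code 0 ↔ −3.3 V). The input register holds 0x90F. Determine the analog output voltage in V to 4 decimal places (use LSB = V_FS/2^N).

LSB = 6.6 V / 2^16 = 100.71 µV.
Code 0x90F = 2319 decimal.
V_out = (−3.3) + 2319 × 0.000100708 V = -3.06646 V.

-3.0665 V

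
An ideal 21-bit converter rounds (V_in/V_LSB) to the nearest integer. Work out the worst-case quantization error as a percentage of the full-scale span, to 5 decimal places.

Rounding → worst-case error = ½ LSB = V_FS/2^22, so 100/4194304 = 2.38419e-05 % of full scale.

0.00002 %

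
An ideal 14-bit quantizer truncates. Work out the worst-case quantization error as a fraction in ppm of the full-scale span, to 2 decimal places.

61.04 ppm

Truncating → worst-case error = 1 LSB = V_FS/2^14, so 1e+06/16384 = 61.0352 ppm of full scale.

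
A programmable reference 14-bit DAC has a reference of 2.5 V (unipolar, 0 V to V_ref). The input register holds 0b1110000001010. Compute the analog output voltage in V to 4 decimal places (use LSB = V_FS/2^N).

LSB = 2.5 V / 2^14 = 152.59 µV.
Code 0b1110000001010 = 7178 decimal.
V_out = 0 + 7178 × 0.000152588 V = 1.09528 V.

1.0953 V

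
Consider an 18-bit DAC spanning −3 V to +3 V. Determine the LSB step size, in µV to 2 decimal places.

Full-scale span = 6 V.
LSB = 6 / 2^18 = 6 / 262144 = 2.28882e-05 V = 22.89 µV.

22.89 µV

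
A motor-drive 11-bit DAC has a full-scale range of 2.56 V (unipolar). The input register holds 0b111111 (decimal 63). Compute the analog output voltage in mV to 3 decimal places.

LSB = 2.56 V / 2^11 = 1.250 mV.
Code 0b111111 = 63 decimal.
V_out = 0 + 63 × 0.00125 V = 0.07875 V.
= 78.750 mV.

78.750 mV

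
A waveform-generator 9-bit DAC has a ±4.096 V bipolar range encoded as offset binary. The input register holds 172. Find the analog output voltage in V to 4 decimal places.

-1.3440 V

LSB = 8.192 V / 2^9 = 16.000 mV.
V_out = (−4.096) + 172 × 0.016 V = -1.344 V.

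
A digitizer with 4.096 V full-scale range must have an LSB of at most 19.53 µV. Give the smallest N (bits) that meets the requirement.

Number of steps required ≥ 4.096 V / 19.53 µV = 209728.62.
Need 2^N ≥ 209728.62; 2^17 = 131072, 2^18 = 262144.
Minimum N = 18.

18 bits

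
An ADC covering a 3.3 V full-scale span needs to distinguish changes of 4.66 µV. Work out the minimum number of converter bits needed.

20 bits

Number of steps required ≥ 3.3 V / 4.66 µV = 708154.51.
Need 2^N ≥ 708154.51; 2^19 = 524288, 2^20 = 1048576.
Minimum N = 20.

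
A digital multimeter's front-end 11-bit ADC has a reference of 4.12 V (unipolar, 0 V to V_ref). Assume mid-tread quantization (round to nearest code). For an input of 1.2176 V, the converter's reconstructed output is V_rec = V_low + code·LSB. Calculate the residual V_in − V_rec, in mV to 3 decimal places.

Step size: 4.12 V ÷ 2^11 = 2.012 mV.
(V_in − V_low)/LSB = (1.2176 − 0)/0.00201172 = 605.2536 → code 605 (round).
V_rec = 0 + 605·0.00201172 = 1.2170898 V.
V_in − V_rec = 0.000510156 V = 0.510 mV.

0.510 mV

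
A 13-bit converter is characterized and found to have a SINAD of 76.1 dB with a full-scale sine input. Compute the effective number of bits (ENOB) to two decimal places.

ENOB = (SINAD − 1.76) / 6.02 = (76.1 − 1.76)/6.02 = 12.349.

12.35 bits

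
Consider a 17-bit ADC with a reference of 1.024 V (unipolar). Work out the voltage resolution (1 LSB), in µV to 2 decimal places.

7.81 µV

Full-scale span = 1.024 V.
LSB = 1.024 / 2^17 = 1.024 / 131072 = 7.8125e-06 V = 7.81 µV.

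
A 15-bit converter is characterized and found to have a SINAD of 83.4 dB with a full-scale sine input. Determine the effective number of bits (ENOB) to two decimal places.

ENOB = (SINAD − 1.76) / 6.02 = (83.4 − 1.76)/6.02 = 13.561.

13.56 bits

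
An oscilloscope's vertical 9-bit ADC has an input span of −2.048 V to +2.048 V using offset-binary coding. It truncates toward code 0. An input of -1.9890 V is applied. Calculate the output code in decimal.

With 512 levels over 4.096 V, one step is 8.000 mV.
(-1.9890 − (−2.048)) / 0.008 = 7.375 LSBs.
Floor → code 7.

code 7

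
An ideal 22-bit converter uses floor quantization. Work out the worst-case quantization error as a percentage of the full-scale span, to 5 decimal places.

0.00002 %

Truncating → worst-case error = 1 LSB = V_FS/2^22, so 100/4194304 = 2.38419e-05 % of full scale.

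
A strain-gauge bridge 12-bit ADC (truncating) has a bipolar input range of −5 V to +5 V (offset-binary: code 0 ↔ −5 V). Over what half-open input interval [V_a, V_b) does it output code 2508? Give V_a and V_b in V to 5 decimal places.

LSB = 10/2^12 = 2.441 mV.
V_a = V_low + 2508·LSB = 1.12305 V; V_b = V_low + 2509·LSB = 1.12549 V.

[1.12305 V, 1.12549 V)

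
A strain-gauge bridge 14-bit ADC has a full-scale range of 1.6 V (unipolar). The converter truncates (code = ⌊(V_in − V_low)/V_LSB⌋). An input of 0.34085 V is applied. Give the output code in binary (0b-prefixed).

Full-scale span = 1.6 V; LSB = 1.6/2^14 = 97.66 µV.
(V_in − V_low)/LSB = (0.34085 − 0) / 9.76563e-05 = 3490.304.
⌊·⌋(3490.304) = 3490.
In binary (0b-prefixed): 0b110110100010.

code 0b110110100010 (decimal 3490)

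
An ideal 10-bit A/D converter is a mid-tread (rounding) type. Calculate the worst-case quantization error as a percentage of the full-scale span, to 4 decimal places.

Rounding → worst-case error = ½ LSB = V_FS/2^11, so 100/2048 = 0.0488281 % of full scale.

0.0488 %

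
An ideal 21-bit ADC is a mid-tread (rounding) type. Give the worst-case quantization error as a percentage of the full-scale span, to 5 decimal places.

Rounding → worst-case error = ½ LSB = V_FS/2^22, so 100/4194304 = 2.38419e-05 % of full scale.

0.00002 %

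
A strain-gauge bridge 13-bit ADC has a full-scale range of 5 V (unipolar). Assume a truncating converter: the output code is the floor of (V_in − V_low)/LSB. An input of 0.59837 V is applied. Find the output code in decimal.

LSB = 5 V / 8192 = 0.610 mV.
(V_in − V_low)/LSB = (0.59837 − 0) / 0.000610352 = 980.369.
Floor → code 980.

code 980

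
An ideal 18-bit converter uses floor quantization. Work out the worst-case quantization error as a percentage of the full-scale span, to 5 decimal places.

0.00038 %

Truncating → worst-case error = 1 LSB = V_FS/2^18, so 100/262144 = 0.00038147 % of full scale.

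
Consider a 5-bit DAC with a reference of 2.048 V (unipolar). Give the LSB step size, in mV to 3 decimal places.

Full-scale span = 2.048 V.
LSB = 2.048 / 2^5 = 2.048 / 32 = 0.064 V = 64.000 mV.

64.000 mV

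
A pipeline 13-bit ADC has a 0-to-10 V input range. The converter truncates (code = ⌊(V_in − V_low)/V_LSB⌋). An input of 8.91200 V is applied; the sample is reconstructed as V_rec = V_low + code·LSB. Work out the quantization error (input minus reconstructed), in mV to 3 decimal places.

Step size: 10 V ÷ 2^13 = 1.221 mV.
(8.91200 − 0)/0.0012207 = 7300.7104; ⌊·⌋ gives code 7300.
V_rec = 0 + 7300·0.0012207 = 8.9111328 V.
V_in − V_rec = 0.000867188 V = 0.867 mV.

0.867 mV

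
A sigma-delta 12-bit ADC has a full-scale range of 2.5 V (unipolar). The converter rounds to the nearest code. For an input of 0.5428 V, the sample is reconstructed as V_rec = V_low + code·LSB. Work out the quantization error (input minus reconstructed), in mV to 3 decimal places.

0.197 mV

One LSB is 2.5 V / 4096 = 0.610 mV.
(V_in − V_low)/LSB = (0.5428 − 0)/0.000610352 = 889.3235 → code 889 (round).
Reconstructed: 0.54260254 V.
V_in − V_rec = 0.000197461 V = 0.197 mV.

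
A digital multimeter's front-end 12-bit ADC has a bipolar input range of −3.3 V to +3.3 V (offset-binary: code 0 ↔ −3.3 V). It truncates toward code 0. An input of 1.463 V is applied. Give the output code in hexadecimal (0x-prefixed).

code 0xB8B (decimal 2955)

LSB = 6.6 V / 4096 = 1.611 mV.
(V_in − V_low)/LSB = (1.463 − (−3.3)) / 0.00161133 = 2955.947.
So the output code is 2955.
In hexadecimal (0x-prefixed): 0xB8B.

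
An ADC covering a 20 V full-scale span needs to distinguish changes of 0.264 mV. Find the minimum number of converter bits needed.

17 bits

Number of steps required ≥ 20 V / 0.264 mV = 75757.58.
Need 2^N ≥ 75757.58; 2^16 = 65536, 2^17 = 131072.
Minimum N = 17.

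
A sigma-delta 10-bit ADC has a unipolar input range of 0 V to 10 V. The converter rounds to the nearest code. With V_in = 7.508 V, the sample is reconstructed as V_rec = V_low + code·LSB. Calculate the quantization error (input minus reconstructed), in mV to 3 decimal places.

-1.766 mV

One LSB is 10 V / 1024 = 9.766 mV.
(V_in − V_low)/LSB = (7.508 − 0)/0.00976562 = 768.8192 → code 769 (round).
V_rec = 0 + 769·0.00976562 = 7.5097656 V.
Difference: -0.00176563 V → -1.766 mV.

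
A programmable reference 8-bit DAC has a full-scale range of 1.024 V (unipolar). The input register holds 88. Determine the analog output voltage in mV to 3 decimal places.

LSB = 1.024 V / 2^8 = 4.000 mV.
V_out = 0 + 88 × 0.004 V = 0.352 V.
= 352.000 mV.

352.000 mV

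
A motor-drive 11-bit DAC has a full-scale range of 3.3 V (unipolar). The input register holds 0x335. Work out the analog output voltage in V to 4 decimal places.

LSB = 3.3 V / 2^11 = 1.611 mV.
Code 0x335 = 821 decimal.
V_out = 0 + 821 × 0.00161133 V = 1.3229 V.

1.3229 V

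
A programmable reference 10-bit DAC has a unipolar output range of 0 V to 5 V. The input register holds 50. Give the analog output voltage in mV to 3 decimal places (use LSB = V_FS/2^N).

LSB = 5 V / 2^10 = 4.883 mV.
V_out = 0 + 50 × 0.00488281 V = 0.244141 V.
= 244.141 mV.

244.141 mV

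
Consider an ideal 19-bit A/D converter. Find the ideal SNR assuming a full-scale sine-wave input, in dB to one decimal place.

SNR ≈ 6.02·N + 1.76 dB = 6.02·19 + 1.76 = 116.14 dB.

116.1 dB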